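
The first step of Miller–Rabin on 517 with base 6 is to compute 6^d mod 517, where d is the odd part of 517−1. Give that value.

517 − 1 = 516 = 2^2 · 129, so d = 129.
6^1 ≡ 6 (mod 517)
6^2 ≡ 6^2 = 36 ≡ 36 (mod 517)
6^4 ≡ 36^2 = 1296 ≡ 262 (mod 517)
6^8 ≡ 262^2 = 68644 ≡ 400 (mod 517)
6^16 ≡ 400^2 = 160000 ≡ 247 (mod 517)
6^32 ≡ 247^2 = 61009 ≡ 3 (mod 517)
6^64 ≡ 3^2 = 9 ≡ 9 (mod 517)
6^128 ≡ 9^2 = 81 ≡ 81 (mod 517)
129 = 128 + 1 in binary powers of 2.
So 6^129 ≡ 81 · 6 ≡ 486 (mod 517).
Squaring chain: 486 → 444; never reaches −1, so base 6 is a Miller–Rabin witness that 517 is composite.

486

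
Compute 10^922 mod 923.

302

10^1 ≡ 10 (mod 923)
10^2 ≡ 10^2 = 100 ≡ 100 (mod 923)
10^4 ≡ 100^2 = 10000 ≡ 770 (mod 923)
10^8 ≡ 770^2 = 592900 ≡ 334 (mod 923)
10^16 ≡ 334^2 = 111556 ≡ 796 (mod 923)
10^32 ≡ 796^2 = 633616 ≡ 438 (mod 923)
10^64 ≡ 438^2 = 191844 ≡ 783 (mod 923)
10^128 ≡ 783^2 = 613089 ≡ 217 (mod 923)
10^256 ≡ 217^2 = 47089 ≡ 16 (mod 923)
10^512 ≡ 16^2 = 256 ≡ 256 (mod 923)
922 = 512 + 256 + 128 + 16 + 8 + 2 in binary powers of 2.
So 10^922 ≡ 256 · 16 · 217 · 796 · 334 · 100 ≡ 302 (mod 923).
Since 302 ≠ 1, base 10 is a Fermat witness: 923 is composite.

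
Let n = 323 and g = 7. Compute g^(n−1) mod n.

83

7^1 ≡ 7 (mod 323)
7^2 ≡ 7^2 = 49 ≡ 49 (mod 323)
7^4 ≡ 49^2 = 2401 ≡ 140 (mod 323)
7^8 ≡ 140^2 = 19600 ≡ 220 (mod 323)
7^16 ≡ 220^2 = 48400 ≡ 273 (mod 323)
7^32 ≡ 273^2 = 74529 ≡ 239 (mod 323)
7^64 ≡ 239^2 = 57121 ≡ 273 (mod 323)
7^128 ≡ 273^2 = 74529 ≡ 239 (mod 323)
7^256 ≡ 239^2 = 57121 ≡ 273 (mod 323)
322 = 256 + 64 + 2 in binary powers of 2.
So 7^322 ≡ 273 · 273 · 49 ≡ 83 (mod 323).
Since 83 ≠ 1, base 7 is a Fermat witness: 323 is composite.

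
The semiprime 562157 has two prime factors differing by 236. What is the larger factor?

Since p = q + 236, we have 562157 = q(q + 236), so q² + 236q − 562157 = 0.
Discriminant: 236² + 4·562157 = 55696 + 2248628 = 2304324; √2304324 = 1518.
q = (−236 + 1518)/2 = 641, and p = q + 236 = 877.
Check: 641 · 877 = 562157.

877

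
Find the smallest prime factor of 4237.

4237 is odd.
Digit sum 16, not divisible by 3.
Ends in 7: not divisible by 5.
7: 4237 = 7·605 + 2
11: 4237 = 11·385 + 2
13: 4237 = 13·325 + 12
17: 4237 = 17·249 + 4
19: 4237 = 19·223

19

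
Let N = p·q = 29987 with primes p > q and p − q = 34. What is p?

Since p = q + 34, we have 29987 = q(q + 34), so q² + 34q − 29987 = 0.
Discriminant: 34² + 4·29987 = 1156 + 119948 = 121104; √121104 = 348.
q = (−34 + 348)/2 = 157, and p = q + 34 = 191.
Check: 157 · 191 = 29987.

191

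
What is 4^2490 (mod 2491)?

947

4^1 ≡ 4 (mod 2491)
4^2 ≡ 4^2 = 16 ≡ 16 (mod 2491)
4^4 ≡ 16^2 = 256 ≡ 256 (mod 2491)
4^8 ≡ 256^2 = 65536 ≡ 770 (mod 2491)
4^16 ≡ 770^2 = 592900 ≡ 42 (mod 2491)
4^32 ≡ 42^2 = 1764 ≡ 1764 (mod 2491)
4^64 ≡ 1764^2 = 3111696 ≡ 437 (mod 2491)
4^128 ≡ 437^2 = 190969 ≡ 1653 (mod 2491)
4^256 ≡ 1653^2 = 2732409 ≡ 2273 (mod 2491)
4^512 ≡ 2273^2 = 5166529 ≡ 195 (mod 2491)
4^1024 ≡ 195^2 = 38025 ≡ 660 (mod 2491)
4^2048 ≡ 660^2 = 435600 ≡ 2166 (mod 2491)
2490 = 2048 + 256 + 128 + 32 + 16 + 8 + 2 in binary powers of 2.
So 4^2490 ≡ 2166 · 2273 · 1653 · 1764 · 42 · 770 · 16 ≡ 947 (mod 2491).
Since 947 ≠ 1, base 4 is a Fermat witness: 2491 is composite.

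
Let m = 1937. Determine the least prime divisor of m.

13

1937 is odd.
Digit sum 20, not divisible by 3.
Ends in 7: not divisible by 5.
7: 1937 = 7·276 + 5
11: 1937 = 11·176 + 1
13: 1937 = 13·149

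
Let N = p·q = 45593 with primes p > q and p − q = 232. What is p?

Since p = q + 232, we have 45593 = q(q + 232), so q² + 232q − 45593 = 0.
Discriminant: 232² + 4·45593 = 53824 + 182372 = 236196; √236196 = 486.
q = (−232 + 486)/2 = 127, and p = q + 232 = 359.
Check: 127 · 359 = 45593.

359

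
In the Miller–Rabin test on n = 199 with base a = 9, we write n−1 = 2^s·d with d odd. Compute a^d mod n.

199 − 1 = 198 = 2^1 · 99, so d = 99.
9^1 ≡ 9 (mod 199)
9^2 ≡ 9^2 = 81 ≡ 81 (mod 199)
9^4 ≡ 81^2 = 6561 ≡ 193 (mod 199)
9^8 ≡ 193^2 = 37249 ≡ 36 (mod 199)
9^16 ≡ 36^2 = 1296 ≡ 102 (mod 199)
9^32 ≡ 102^2 = 10404 ≡ 56 (mod 199)
9^64 ≡ 56^2 = 3136 ≡ 151 (mod 199)
99 = 64 + 32 + 2 + 1 in binary powers of 2.
So 9^99 ≡ 151 · 56 · 81 · 9 ≡ 1 (mod 199).
Since 9^d ≡ 1 (mod 199), base 9 does not prove 199 composite.

1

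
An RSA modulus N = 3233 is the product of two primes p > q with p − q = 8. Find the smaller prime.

53

Since p = q + 8, we have 3233 = q(q + 8), so q² + 8q − 3233 = 0.
Discriminant: 8² + 4·3233 = 64 + 12932 = 12996; √12996 = 114.
q = (−8 + 114)/2 = 53, and p = q + 8 = 61.
Check: 53 · 61 = 3233.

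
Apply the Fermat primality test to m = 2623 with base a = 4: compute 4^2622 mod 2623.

2277

4^1 ≡ 4 (mod 2623)
4^2 ≡ 4^2 = 16 ≡ 16 (mod 2623)
4^4 ≡ 16^2 = 256 ≡ 256 (mod 2623)
4^8 ≡ 256^2 = 65536 ≡ 2584 (mod 2623)
4^16 ≡ 2584^2 = 6677056 ≡ 1521 (mod 2623)
4^32 ≡ 1521^2 = 2313441 ≡ 2578 (mod 2623)
4^64 ≡ 2578^2 = 6646084 ≡ 2025 (mod 2623)
4^128 ≡ 2025^2 = 4100625 ≡ 876 (mod 2623)
4^256 ≡ 876^2 = 767376 ≡ 1460 (mod 2623)
4^512 ≡ 1460^2 = 2131600 ≡ 1724 (mod 2623)
4^1024 ≡ 1724^2 = 2972176 ≡ 317 (mod 2623)
4^2048 ≡ 317^2 = 100489 ≡ 815 (mod 2623)
2622 = 2048 + 512 + 32 + 16 + 8 + 4 + 2 in binary powers of 2.
So 4^2622 ≡ 815 · 1724 · 2578 · 1521 · 2584 · 256 · 16 ≡ 2277 (mod 2623).
Since 2277 ≠ 1, base 4 is a Fermat witness: 2623 is composite.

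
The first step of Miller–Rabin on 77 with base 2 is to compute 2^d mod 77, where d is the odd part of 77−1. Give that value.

72

77 − 1 = 76 = 2^2 · 19, so d = 19.
2^1 ≡ 2 (mod 77)
2^2 ≡ 2^2 = 4 ≡ 4 (mod 77)
2^4 ≡ 4^2 = 16 ≡ 16 (mod 77)
2^8 ≡ 16^2 = 256 ≡ 25 (mod 77)
2^16 ≡ 25^2 = 625 ≡ 9 (mod 77)
19 = 16 + 2 + 1 in binary powers of 2.
So 2^19 ≡ 9 · 4 · 2 ≡ 72 (mod 77).
Squaring chain: 72 → 25; never reaches −1, so base 2 is a Miller–Rabin witness that 77 is composite.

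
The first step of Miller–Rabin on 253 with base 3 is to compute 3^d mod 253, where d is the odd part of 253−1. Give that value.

236

253 − 1 = 252 = 2^2 · 63, so d = 63.
3^1 ≡ 3 (mod 253)
3^2 ≡ 3^2 = 9 ≡ 9 (mod 253)
3^4 ≡ 9^2 = 81 ≡ 81 (mod 253)
3^8 ≡ 81^2 = 6561 ≡ 236 (mod 253)
3^16 ≡ 236^2 = 55696 ≡ 36 (mod 253)
3^32 ≡ 36^2 = 1296 ≡ 31 (mod 253)
63 = 32 + 16 + 8 + 4 + 2 + 1 in binary powers of 2.
So 3^63 ≡ 31 · 36 · 236 · 81 · 9 · 3 ≡ 236 (mod 253).
Squaring chain: 236 → 36; never reaches −1, so base 3 is a Miller–Rabin witness that 253 is composite.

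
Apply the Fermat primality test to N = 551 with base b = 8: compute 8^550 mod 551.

486

8^1 ≡ 8 (mod 551)
8^2 ≡ 8^2 = 64 ≡ 64 (mod 551)
8^4 ≡ 64^2 = 4096 ≡ 239 (mod 551)
8^8 ≡ 239^2 = 57121 ≡ 368 (mod 551)
8^16 ≡ 368^2 = 135424 ≡ 429 (mod 551)
8^32 ≡ 429^2 = 184041 ≡ 7 (mod 551)
8^64 ≡ 7^2 = 49 ≡ 49 (mod 551)
8^128 ≡ 49^2 = 2401 ≡ 197 (mod 551)
8^256 ≡ 197^2 = 38809 ≡ 239 (mod 551)
8^512 ≡ 239^2 = 57121 ≡ 368 (mod 551)
550 = 512 + 32 + 4 + 2 in binary powers of 2.
So 8^550 ≡ 368 · 7 · 239 · 64 ≡ 486 (mod 551).
Since 486 ≠ 1, base 8 is a Fermat witness: 551 is composite.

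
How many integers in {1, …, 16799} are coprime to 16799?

16536

Factor: 16799 = 107 · 157.
φ(16799) = (107−1) · (157−1) = 106 · 156 = 16536.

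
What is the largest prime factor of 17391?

31

17391 = 3 · 5797
5797 = 11 · 527
527 = 17 · 31
31 is prime.
So 17391 = 3 · 11 · 17 · 31; the largest prime factor is 31.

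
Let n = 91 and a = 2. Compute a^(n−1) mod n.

64

2^1 ≡ 2 (mod 91)
2^2 ≡ 2^2 = 4 ≡ 4 (mod 91)
2^4 ≡ 4^2 = 16 ≡ 16 (mod 91)
2^8 ≡ 16^2 = 256 ≡ 74 (mod 91)
2^16 ≡ 74^2 = 5476 ≡ 16 (mod 91)
2^32 ≡ 16^2 = 256 ≡ 74 (mod 91)
2^64 ≡ 74^2 = 5476 ≡ 16 (mod 91)
90 = 64 + 16 + 8 + 2 in binary powers of 2.
So 2^90 ≡ 16 · 16 · 74 · 4 ≡ 64 (mod 91).
Since 64 ≠ 1, base 2 is a Fermat witness: 91 is composite.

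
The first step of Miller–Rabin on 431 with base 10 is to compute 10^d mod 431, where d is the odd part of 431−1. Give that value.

1

431 − 1 = 430 = 2^1 · 215, so d = 215.
10^1 ≡ 10 (mod 431)
10^2 ≡ 10^2 = 100 ≡ 100 (mod 431)
10^4 ≡ 100^2 = 10000 ≡ 87 (mod 431)
10^8 ≡ 87^2 = 7569 ≡ 242 (mod 431)
10^16 ≡ 242^2 = 58564 ≡ 379 (mod 431)
10^32 ≡ 379^2 = 143641 ≡ 118 (mod 431)
10^64 ≡ 118^2 = 13924 ≡ 132 (mod 431)
10^128 ≡ 132^2 = 17424 ≡ 184 (mod 431)
215 = 128 + 64 + 16 + 4 + 2 + 1 in binary powers of 2.
So 10^215 ≡ 184 · 132 · 379 · 87 · 100 · 10 ≡ 1 (mod 431).
Since 10^d ≡ 1 (mod 431), base 10 does not prove 431 composite.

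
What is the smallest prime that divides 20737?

89

20737 is odd.
Digit sum 19, not divisible by 3.
Ends in 7: not divisible by 5.
7: 20737 = 7·2962 + 3
11: 20737 = 11·1885 + 2
13: 20737 = 13·1595 + 2
17: 20737 = 17·1219 + 14
19: 20737 = 19·1091 + 8
23: 20737 = 23·901 + 14
29: 20737 = 29·715 + 2
31: 20737 = 31·668 + 29
37: 20737 = 37·560 + 17
41: 20737 = 41·505 + 32
43: 20737 = 43·482 + 11
47: 20737 = 47·441 + 10
53: 20737 = 53·391 + 14
59: 20737 = 59·351 + 28
61: 20737 = 61·339 + 58
67: 20737 = 67·309 + 34
71: 20737 = 71·292 + 5
73: 20737 = 73·284 + 5
79: 20737 = 79·262 + 39
83: 20737 = 83·249 + 70
89: 20737 = 89·233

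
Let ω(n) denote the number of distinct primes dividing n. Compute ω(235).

2

235 = 5 · 47
235 = 5 · 47, which has 2 distinct prime factors.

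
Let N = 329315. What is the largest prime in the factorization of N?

329315 = 5 · 65863
65863 = 7 · 9409
9409 = 97 · 97
97 = 97 · 1
So 329315 = 5 · 7 · 97^2; the largest prime factor is 97.

97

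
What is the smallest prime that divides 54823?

54823 is odd.
Digit sum 22, not divisible by 3.
Ends in 3: not divisible by 5.
7: 54823 = 7·7831 + 6
11: 54823 = 11·4983 + 10
13: 54823 = 13·4217 + 2
17: 54823 = 17·3224 + 15
19: 54823 = 19·2885 + 8
23: 54823 = 23·2383 + 14
29: 54823 = 29·1890 + 13
31: 54823 = 31·1768 + 15
37: 54823 = 37·1481 + 26
41: 54823 = 41·1337 + 6
43: 54823 = 43·1274 + 41
47: 54823 = 47·1166 + 21
53: 54823 = 53·1034 + 21
59: 54823 = 59·929 + 12
61: 54823 = 61·898 + 45
67: 54823 = 67·818 + 17
71: 54823 = 71·772 + 11
73: 54823 = 73·751

73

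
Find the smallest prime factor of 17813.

47

17813 is odd.
Digit sum 20, not divisible by 3.
Ends in 3: not divisible by 5.
7: 17813 = 7·2544 + 5
11: 17813 = 11·1619 + 4
13: 17813 = 13·1370 + 3
17: 17813 = 17·1047 + 14
19: 17813 = 19·937 + 10
23: 17813 = 23·774 + 11
29: 17813 = 29·614 + 7
31: 17813 = 31·574 + 19
37: 17813 = 37·481 + 16
41: 17813 = 41·434 + 19
43: 17813 = 43·414 + 11
47: 17813 = 47·379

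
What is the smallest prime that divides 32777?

73

32777 is odd.
Digit sum 26, not divisible by 3.
Ends in 7: not divisible by 5.
7: 32777 = 7·4682 + 3
11: 32777 = 11·2979 + 8
13: 32777 = 13·2521 + 4
17: 32777 = 17·1928 + 1
19: 32777 = 19·1725 + 2
23: 32777 = 23·1425 + 2
29: 32777 = 29·1130 + 7
31: 32777 = 31·1057 + 10
37: 32777 = 37·885 + 32
41: 32777 = 41·799 + 18
43: 32777 = 43·762 + 11
47: 32777 = 47·697 + 18
53: 32777 = 53·618 + 23
59: 32777 = 59·555 + 32
61: 32777 = 61·537 + 20
67: 32777 = 67·489 + 14
71: 32777 = 71·461 + 46
73: 32777 = 73·449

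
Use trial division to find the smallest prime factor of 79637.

97

79637 is odd.
Digit sum 32, not divisible by 3.
Ends in 7: not divisible by 5.
7: 79637 = 7·11376 + 5
11: 79637 = 11·7239 + 8
13: 79637 = 13·6125 + 12
17: 79637 = 17·4684 + 9
19: 79637 = 19·4191 + 8
23: 79637 = 23·3462 + 11
29: 79637 = 29·2746 + 3
31: 79637 = 31·2568 + 29
37: 79637 = 37·2152 + 13
41: 79637 = 41·1942 + 15
43: 79637 = 43·1852 + 1
47: 79637 = 47·1694 + 19
53: 79637 = 53·1502 + 31
59: 79637 = 59·1349 + 46
61: 79637 = 61·1305 + 32
67: 79637 = 67·1188 + 41
71: 79637 = 71·1121 + 46
73: 79637 = 73·1090 + 67
79: 79637 = 79·1008 + 5
83: 79637 = 83·959 + 40
89: 79637 = 89·894 + 71
97: 79637 = 97·821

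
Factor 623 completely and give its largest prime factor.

623 = 7 · 89
89 is prime.
So 623 = 7 · 89; the largest prime factor is 89.

89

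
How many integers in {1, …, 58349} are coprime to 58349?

53136

Factor: 58349 = 19 · 37 · 83.
φ(58349) = (19−1) · (37−1) · (83−1) = 18 · 36 · 82 = 53136.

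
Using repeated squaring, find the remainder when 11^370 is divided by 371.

354

11^1 ≡ 11 (mod 371)
11^2 ≡ 11^2 = 121 ≡ 121 (mod 371)
11^4 ≡ 121^2 = 14641 ≡ 172 (mod 371)
11^8 ≡ 172^2 = 29584 ≡ 275 (mod 371)
11^16 ≡ 275^2 = 75625 ≡ 312 (mod 371)
11^32 ≡ 312^2 = 97344 ≡ 142 (mod 371)
11^64 ≡ 142^2 = 20164 ≡ 130 (mod 371)
11^128 ≡ 130^2 = 16900 ≡ 205 (mod 371)
11^256 ≡ 205^2 = 42025 ≡ 102 (mod 371)
370 = 256 + 64 + 32 + 16 + 2 in binary powers of 2.
So 11^370 ≡ 102 · 130 · 142 · 312 · 121 ≡ 354 (mod 371).
Since 354 ≠ 1, base 11 is a Fermat witness: 371 is composite.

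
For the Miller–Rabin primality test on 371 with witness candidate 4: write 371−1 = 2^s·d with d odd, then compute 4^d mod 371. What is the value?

170

371 − 1 = 370 = 2^1 · 185, so d = 185.
4^1 ≡ 4 (mod 371)
4^2 ≡ 4^2 = 16 ≡ 16 (mod 371)
4^4 ≡ 16^2 = 256 ≡ 256 (mod 371)
4^8 ≡ 256^2 = 65536 ≡ 240 (mod 371)
4^16 ≡ 240^2 = 57600 ≡ 95 (mod 371)
4^32 ≡ 95^2 = 9025 ≡ 121 (mod 371)
4^64 ≡ 121^2 = 14641 ≡ 172 (mod 371)
4^128 ≡ 172^2 = 29584 ≡ 275 (mod 371)
185 = 128 + 32 + 16 + 8 + 1 in binary powers of 2.
So 4^185 ≡ 275 · 121 · 95 · 240 · 4 ≡ 170 (mod 371).
Squaring chain: 170; never reaches −1, so base 4 is a Miller–Rabin witness that 371 is composite.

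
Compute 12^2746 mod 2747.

12^1 ≡ 12 (mod 2747)
12^2 ≡ 12^2 = 144 ≡ 144 (mod 2747)
12^4 ≡ 144^2 = 20736 ≡ 1507 (mod 2747)
12^8 ≡ 1507^2 = 2271049 ≡ 2027 (mod 2747)
12^16 ≡ 2027^2 = 4108729 ≡ 1964 (mod 2747)
12^32 ≡ 1964^2 = 3857296 ≡ 508 (mod 2747)
12^64 ≡ 508^2 = 258064 ≡ 2593 (mod 2747)
12^128 ≡ 2593^2 = 6723649 ≡ 1740 (mod 2747)
12^256 ≡ 1740^2 = 3027600 ≡ 406 (mod 2747)
12^512 ≡ 406^2 = 164836 ≡ 16 (mod 2747)
12^1024 ≡ 16^2 = 256 ≡ 256 (mod 2747)
12^2048 ≡ 256^2 = 65536 ≡ 2355 (mod 2747)
2746 = 2048 + 512 + 128 + 32 + 16 + 8 + 2 in binary powers of 2.
So 12^2746 ≡ 2355 · 16 · 1740 · 508 · 1964 · 2027 · 144 ≡ 2137 (mod 2747).
Since 2137 ≠ 1, base 12 is a Fermat witness: 2747 is composite.

2137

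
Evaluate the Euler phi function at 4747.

Factor: 4747 = 47 · 101.
φ(4747) = (47−1) · (101−1) = 46 · 100 = 4600.

4600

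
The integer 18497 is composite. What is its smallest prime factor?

18497 is odd.
Digit sum 29, not divisible by 3.
Ends in 7: not divisible by 5.
7: 18497 = 7·2642 + 3
11: 18497 = 11·1681 + 6
13: 18497 = 13·1422 + 11
17: 18497 = 17·1088 + 1
19: 18497 = 19·973 + 10
23: 18497 = 23·804 + 5
29: 18497 = 29·637 + 24
31: 18497 = 31·596 + 21
37: 18497 = 37·499 + 34
41: 18497 = 41·451 + 6
43: 18497 = 43·430 + 7
47: 18497 = 47·393 + 26
53: 18497 = 53·349

53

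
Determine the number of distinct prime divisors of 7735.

4

7735 = 5 · 1547
1547 = 7 · 221
221 = 13 · 17
7735 = 5 · 7 · 13 · 17, which has 4 distinct prime factors.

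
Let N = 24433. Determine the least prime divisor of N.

24433 is odd.
Digit sum 16, not divisible by 3.
Ends in 3: not divisible by 5.
7: 24433 = 7·3490 + 3
11: 24433 = 11·2221 + 2
13: 24433 = 13·1879 + 6
17: 24433 = 17·1437 + 4
19: 24433 = 19·1285 + 18
23: 24433 = 23·1062 + 7
29: 24433 = 29·842 + 15
31: 24433 = 31·788 + 5
37: 24433 = 37·660 + 13
41: 24433 = 41·595 + 38
43: 24433 = 43·568 + 9
47: 24433 = 47·519 + 40
53: 24433 = 53·461

53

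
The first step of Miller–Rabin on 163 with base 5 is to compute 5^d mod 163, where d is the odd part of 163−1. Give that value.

163 − 1 = 162 = 2^1 · 81, so d = 81.
5^1 ≡ 5 (mod 163)
5^2 ≡ 5^2 = 25 ≡ 25 (mod 163)
5^4 ≡ 25^2 = 625 ≡ 136 (mod 163)
5^8 ≡ 136^2 = 18496 ≡ 77 (mod 163)
5^16 ≡ 77^2 = 5929 ≡ 61 (mod 163)
5^32 ≡ 61^2 = 3721 ≡ 135 (mod 163)
5^64 ≡ 135^2 = 18225 ≡ 132 (mod 163)
81 = 64 + 16 + 1 in binary powers of 2.
So 5^81 ≡ 132 · 61 · 5 ≡ 162 (mod 163).
Since 5^d ≡ 162 (mod 163), base 5 does not prove 163 composite.

162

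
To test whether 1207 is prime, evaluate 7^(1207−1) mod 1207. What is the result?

7^1 ≡ 7 (mod 1207)
7^2 ≡ 7^2 = 49 ≡ 49 (mod 1207)
7^4 ≡ 49^2 = 2401 ≡ 1194 (mod 1207)
7^8 ≡ 1194^2 = 1425636 ≡ 169 (mod 1207)
7^16 ≡ 169^2 = 28561 ≡ 800 (mod 1207)
7^32 ≡ 800^2 = 640000 ≡ 290 (mod 1207)
7^64 ≡ 290^2 = 84100 ≡ 817 (mod 1207)
7^128 ≡ 817^2 = 667489 ≡ 18 (mod 1207)
7^256 ≡ 18^2 = 324 ≡ 324 (mod 1207)
7^512 ≡ 324^2 = 104976 ≡ 1174 (mod 1207)
7^1024 ≡ 1174^2 = 1378276 ≡ 1089 (mod 1207)
1206 = 1024 + 128 + 32 + 16 + 4 + 2 in binary powers of 2.
So 7^1206 ≡ 1089 · 18 · 290 · 800 · 1194 · 49 ≡ 587 (mod 1207).
Since 587 ≠ 1, base 7 is a Fermat witness: 1207 is composite.

587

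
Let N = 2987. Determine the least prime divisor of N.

2987 is odd.
Digit sum 26, not divisible by 3.
Ends in 7: not divisible by 5.
7: 2987 = 7·426 + 5
11: 2987 = 11·271 + 6
13: 2987 = 13·229 + 10
17: 2987 = 17·175 + 12
19: 2987 = 19·157 + 4
23: 2987 = 23·129 + 20
29: 2987 = 29·103

29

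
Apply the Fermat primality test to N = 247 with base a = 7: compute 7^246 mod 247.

7^1 ≡ 7 (mod 247)
7^2 ≡ 7^2 = 49 ≡ 49 (mod 247)
7^4 ≡ 49^2 = 2401 ≡ 178 (mod 247)
7^8 ≡ 178^2 = 31684 ≡ 68 (mod 247)
7^16 ≡ 68^2 = 4624 ≡ 178 (mod 247)
7^32 ≡ 178^2 = 31684 ≡ 68 (mod 247)
7^64 ≡ 68^2 = 4624 ≡ 178 (mod 247)
7^128 ≡ 178^2 = 31684 ≡ 68 (mod 247)
246 = 128 + 64 + 32 + 16 + 4 + 2 in binary powers of 2.
So 7^246 ≡ 68 · 178 · 68 · 178 · 178 · 49 ≡ 77 (mod 247).
Since 77 ≠ 1, base 7 is a Fermat witness: 247 is composite.

77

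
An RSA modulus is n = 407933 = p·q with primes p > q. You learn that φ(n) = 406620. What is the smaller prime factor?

φ(n) = (p−1)(q−1) = n − (p+q) + 1, so p + q = 407933 − 406620 + 1 = 1314.
p and q are the roots of t² − 1314t + 407933 = 0.
Discriminant: 1314² − 4·407933 = 1726596 − 1631732 = 94864; √94864 = 308.
q = (1314 − 308)/2 = 503, p = (1314 + 308)/2 = 811.
Check: 503 · 811 = 407933.

503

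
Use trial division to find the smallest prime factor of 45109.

45109 is odd.
Digit sum 19, not divisible by 3.
Ends in 9: not divisible by 5.
7: 45109 = 7·6444 + 1
11: 45109 = 11·4100 + 9
13: 45109 = 13·3469 + 12
17: 45109 = 17·2653 + 8
19: 45109 = 19·2374 + 3
23: 45109 = 23·1961 + 6
29: 45109 = 29·1555 + 14
31: 45109 = 31·1455 + 4
37: 45109 = 37·1219 + 6
41: 45109 = 41·1100 + 9
43: 45109 = 43·1049 + 2
47: 45109 = 47·959 + 36
53: 45109 = 53·851 + 6
59: 45109 = 59·764 + 33
61: 45109 = 61·739 + 30
67: 45109 = 67·673 + 18
71: 45109 = 71·635 + 24
73: 45109 = 73·617 + 68
79: 45109 = 79·571

79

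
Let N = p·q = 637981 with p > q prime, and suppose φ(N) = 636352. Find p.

977

φ(n) = (p−1)(q−1) = n − (p+q) + 1, so p + q = 637981 − 636352 + 1 = 1630.
p and q are the roots of t² − 1630t + 637981 = 0.
Discriminant: 1630² − 4·637981 = 2656900 − 2551924 = 104976; √104976 = 324.
q = (1630 − 324)/2 = 653, p = (1630 + 324)/2 = 977.
Check: 653 · 977 = 637981.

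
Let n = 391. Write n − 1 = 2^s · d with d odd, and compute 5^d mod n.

329

391 − 1 = 390 = 2^1 · 195, so d = 195.
5^1 ≡ 5 (mod 391)
5^2 ≡ 5^2 = 25 ≡ 25 (mod 391)
5^4 ≡ 25^2 = 625 ≡ 234 (mod 391)
5^8 ≡ 234^2 = 54756 ≡ 16 (mod 391)
5^16 ≡ 16^2 = 256 ≡ 256 (mod 391)
5^32 ≡ 256^2 = 65536 ≡ 239 (mod 391)
5^64 ≡ 239^2 = 57121 ≡ 35 (mod 391)
5^128 ≡ 35^2 = 1225 ≡ 52 (mod 391)
195 = 128 + 64 + 2 + 1 in binary powers of 2.
So 5^195 ≡ 52 · 35 · 25 · 5 ≡ 329 (mod 391).
Squaring chain: 329; never reaches −1, so base 5 is a Miller–Rabin witness that 391 is composite.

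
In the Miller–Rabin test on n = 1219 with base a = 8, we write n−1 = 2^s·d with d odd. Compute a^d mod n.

393

1219 − 1 = 1218 = 2^1 · 609, so d = 609.
8^1 ≡ 8 (mod 1219)
8^2 ≡ 8^2 = 64 ≡ 64 (mod 1219)
8^4 ≡ 64^2 = 4096 ≡ 439 (mod 1219)
8^8 ≡ 439^2 = 192721 ≡ 119 (mod 1219)
8^16 ≡ 119^2 = 14161 ≡ 752 (mod 1219)
8^32 ≡ 752^2 = 565504 ≡ 1107 (mod 1219)
8^64 ≡ 1107^2 = 1225449 ≡ 354 (mod 1219)
8^128 ≡ 354^2 = 125316 ≡ 978 (mod 1219)
8^256 ≡ 978^2 = 956484 ≡ 788 (mod 1219)
8^512 ≡ 788^2 = 620944 ≡ 473 (mod 1219)
609 = 512 + 64 + 32 + 1 in binary powers of 2.
So 8^609 ≡ 473 · 354 · 1107 · 8 ≡ 393 (mod 1219).
Squaring chain: 393; never reaches −1, so base 8 is a Miller–Rabin witness that 1219 is composite.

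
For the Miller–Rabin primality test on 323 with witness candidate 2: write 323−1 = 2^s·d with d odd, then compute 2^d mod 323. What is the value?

323 − 1 = 322 = 2^1 · 161, so d = 161.
2^1 ≡ 2 (mod 323)
2^2 ≡ 2^2 = 4 ≡ 4 (mod 323)
2^4 ≡ 4^2 = 16 ≡ 16 (mod 323)
2^8 ≡ 16^2 = 256 ≡ 256 (mod 323)
2^16 ≡ 256^2 = 65536 ≡ 290 (mod 323)
2^32 ≡ 290^2 = 84100 ≡ 120 (mod 323)
2^64 ≡ 120^2 = 14400 ≡ 188 (mod 323)
2^128 ≡ 188^2 = 35344 ≡ 137 (mod 323)
161 = 128 + 32 + 1 in binary powers of 2.
So 2^161 ≡ 137 · 120 · 2 ≡ 257 (mod 323).
Squaring chain: 257; never reaches −1, so base 2 is a Miller–Rabin witness that 323 is composite.

257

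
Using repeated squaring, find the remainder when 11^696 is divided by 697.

543

11^1 ≡ 11 (mod 697)
11^2 ≡ 11^2 = 121 ≡ 121 (mod 697)
11^4 ≡ 121^2 = 14641 ≡ 4 (mod 697)
11^8 ≡ 4^2 = 16 ≡ 16 (mod 697)
11^16 ≡ 16^2 = 256 ≡ 256 (mod 697)
11^32 ≡ 256^2 = 65536 ≡ 18 (mod 697)
11^64 ≡ 18^2 = 324 ≡ 324 (mod 697)
11^128 ≡ 324^2 = 104976 ≡ 426 (mod 697)
11^256 ≡ 426^2 = 181476 ≡ 256 (mod 697)
11^512 ≡ 256^2 = 65536 ≡ 18 (mod 697)
696 = 512 + 128 + 32 + 16 + 8 in binary powers of 2.
So 11^696 ≡ 18 · 426 · 18 · 256 · 16 ≡ 543 (mod 697).
Since 543 ≠ 1, base 11 is a Fermat witness: 697 is composite.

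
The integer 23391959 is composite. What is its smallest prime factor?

89

23391959 is odd.
Digit sum 41, not divisible by 3.
Ends in 9: not divisible by 5.
7: 23391959 = 7·3341708 + 3
11: 23391959 = 11·2126541 + 8
13: 23391959 = 13·1799381 + 6
17: 23391959 = 17·1375997 + 10
19: 23391959 = 19·1231155 + 14
23: 23391959 = 23·1017041 + 16
29: 23391959 = 29·806619 + 8
31: 23391959 = 31·754579 + 10
37: 23391959 = 37·632215 + 4
41: 23391959 = 41·570535 + 24
43: 23391959 = 43·543999 + 2
47: 23391959 = 47·497701 + 12
53: 23391959 = 53·441357 + 38
59: 23391959 = 59·396473 + 52
61: 23391959 = 61·383474 + 45
67: 23391959 = 67·349133 + 48
71: 23391959 = 71·329464 + 15
73: 23391959 = 73·320437 + 58
79: 23391959 = 79·296100 + 59
83: 23391959 = 83·281830 + 69
89: 23391959 = 89·262831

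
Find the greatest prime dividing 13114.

83

13114 = 2 · 6557
6557 = 79 · 83
83 is prime.
So 13114 = 2 · 79 · 83; the largest prime factor is 83.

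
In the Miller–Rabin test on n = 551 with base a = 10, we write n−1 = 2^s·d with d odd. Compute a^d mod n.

551 − 1 = 550 = 2^1 · 275, so d = 275.
10^1 ≡ 10 (mod 551)
10^2 ≡ 10^2 = 100 ≡ 100 (mod 551)
10^4 ≡ 100^2 = 10000 ≡ 82 (mod 551)
10^8 ≡ 82^2 = 6724 ≡ 112 (mod 551)
10^16 ≡ 112^2 = 12544 ≡ 422 (mod 551)
10^32 ≡ 422^2 = 178084 ≡ 111 (mod 551)
10^64 ≡ 111^2 = 12321 ≡ 199 (mod 551)
10^128 ≡ 199^2 = 39601 ≡ 480 (mod 551)
10^256 ≡ 480^2 = 230400 ≡ 82 (mod 551)
275 = 256 + 16 + 2 + 1 in binary powers of 2.
So 10^275 ≡ 82 · 422 · 100 · 10 ≡ 98 (mod 551).
Squaring chain: 98; never reaches −1, so base 10 is a Miller–Rabin witness that 551 is composite.

98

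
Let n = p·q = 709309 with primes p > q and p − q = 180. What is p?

Since p = q + 180, we have 709309 = q(q + 180), so q² + 180q − 709309 = 0.
Discriminant: 180² + 4·709309 = 32400 + 2837236 = 2869636; √2869636 = 1694.
q = (−180 + 1694)/2 = 757, and p = q + 180 = 937.
Check: 757 · 937 = 709309.

937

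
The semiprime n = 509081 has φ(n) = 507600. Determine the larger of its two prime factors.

φ(n) = (p−1)(q−1) = n − (p+q) + 1, so p + q = 509081 − 507600 + 1 = 1482.
p and q are the roots of t² − 1482t + 509081 = 0.
Discriminant: 1482² − 4·509081 = 2196324 − 2036324 = 160000; √160000 = 400.
q = (1482 − 400)/2 = 541, p = (1482 + 400)/2 = 941.
Check: 541 · 941 = 509081.

941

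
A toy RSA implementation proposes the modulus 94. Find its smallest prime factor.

94 is even: 2 divides it.

2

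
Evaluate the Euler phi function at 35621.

Factor: 35621 = 179 · 199.
φ(35621) = (179−1) · (199−1) = 178 · 198 = 35244.

35244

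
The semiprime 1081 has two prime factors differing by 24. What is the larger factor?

Since p = q + 24, we have 1081 = q(q + 24), so q² + 24q − 1081 = 0.
Discriminant: 24² + 4·1081 = 576 + 4324 = 4900; √4900 = 70.
q = (−24 + 70)/2 = 23, and p = q + 24 = 47.
Check: 23 · 47 = 1081.

47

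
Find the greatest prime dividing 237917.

237917 = 53 · 4489
4489 = 67 · 67
67 = 67 · 1
So 237917 = 53 · 67^2; the largest prime factor is 67.

67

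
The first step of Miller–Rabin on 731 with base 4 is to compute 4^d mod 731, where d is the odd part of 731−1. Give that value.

731 − 1 = 730 = 2^1 · 365, so d = 365.
4^1 ≡ 4 (mod 731)
4^2 ≡ 4^2 = 16 ≡ 16 (mod 731)
4^4 ≡ 16^2 = 256 ≡ 256 (mod 731)
4^8 ≡ 256^2 = 65536 ≡ 477 (mod 731)
4^16 ≡ 477^2 = 227529 ≡ 188 (mod 731)
4^32 ≡ 188^2 = 35344 ≡ 256 (mod 731)
4^64 ≡ 256^2 = 65536 ≡ 477 (mod 731)
4^128 ≡ 477^2 = 227529 ≡ 188 (mod 731)
4^256 ≡ 188^2 = 35344 ≡ 256 (mod 731)
365 = 256 + 64 + 32 + 8 + 4 + 1 in binary powers of 2.
So 4^365 ≡ 256 · 477 · 256 · 477 · 256 · 4 ≡ 4 (mod 731).
Squaring chain: 4; never reaches −1, so base 4 is a Miller–Rabin witness that 731 is composite.

4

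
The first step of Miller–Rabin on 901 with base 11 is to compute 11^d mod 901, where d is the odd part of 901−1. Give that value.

901 − 1 = 900 = 2^2 · 225, so d = 225.
11^1 ≡ 11 (mod 901)
11^2 ≡ 11^2 = 121 ≡ 121 (mod 901)
11^4 ≡ 121^2 = 14641 ≡ 225 (mod 901)
11^8 ≡ 225^2 = 50625 ≡ 169 (mod 901)
11^16 ≡ 169^2 = 28561 ≡ 630 (mod 901)
11^32 ≡ 630^2 = 396900 ≡ 460 (mod 901)
11^64 ≡ 460^2 = 211600 ≡ 766 (mod 901)
11^128 ≡ 766^2 = 586756 ≡ 205 (mod 901)
225 = 128 + 64 + 32 + 1 in binary powers of 2.
So 11^225 ≡ 205 · 766 · 460 · 11 ≡ 623 (mod 901).
Squaring chain: 623 → 699; never reaches −1, so base 11 is a Miller–Rabin witness that 901 is composite.

623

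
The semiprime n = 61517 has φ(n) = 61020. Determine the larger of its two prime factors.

271

φ(n) = (p−1)(q−1) = n − (p+q) + 1, so p + q = 61517 − 61020 + 1 = 498.
p and q are the roots of t² − 498t + 61517 = 0.
Discriminant: 498² − 4·61517 = 248004 − 246068 = 1936; √1936 = 44.
q = (498 − 44)/2 = 227, p = (498 + 44)/2 = 271.
Check: 227 · 271 = 61517.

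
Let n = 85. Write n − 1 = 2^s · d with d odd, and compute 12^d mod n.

85 − 1 = 84 = 2^2 · 21, so d = 21.
12^1 ≡ 12 (mod 85)
12^2 ≡ 12^2 = 144 ≡ 59 (mod 85)
12^4 ≡ 59^2 = 3481 ≡ 81 (mod 85)
12^8 ≡ 81^2 = 6561 ≡ 16 (mod 85)
12^16 ≡ 16^2 = 256 ≡ 1 (mod 85)
21 = 16 + 4 + 1 in binary powers of 2.
So 12^21 ≡ 1 · 81 · 12 ≡ 37 (mod 85).
Squaring chain: 37 → 9; never reaches −1, so base 12 is a Miller–Rabin witness that 85 is composite.

37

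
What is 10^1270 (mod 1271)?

780

10^1 ≡ 10 (mod 1271)
10^2 ≡ 10^2 = 100 ≡ 100 (mod 1271)
10^4 ≡ 100^2 = 10000 ≡ 1103 (mod 1271)
10^8 ≡ 1103^2 = 1216609 ≡ 262 (mod 1271)
10^16 ≡ 262^2 = 68644 ≡ 10 (mod 1271)
10^32 ≡ 10^2 = 100 ≡ 100 (mod 1271)
10^64 ≡ 100^2 = 10000 ≡ 1103 (mod 1271)
10^128 ≡ 1103^2 = 1216609 ≡ 262 (mod 1271)
10^256 ≡ 262^2 = 68644 ≡ 10 (mod 1271)
10^512 ≡ 10^2 = 100 ≡ 100 (mod 1271)
10^1024 ≡ 100^2 = 10000 ≡ 1103 (mod 1271)
1270 = 1024 + 128 + 64 + 32 + 16 + 4 + 2 in binary powers of 2.
So 10^1270 ≡ 1103 · 262 · 1103 · 100 · 10 · 1103 · 100 ≡ 780 (mod 1271).
Since 780 ≠ 1, base 10 is a Fermat witness: 1271 is composite.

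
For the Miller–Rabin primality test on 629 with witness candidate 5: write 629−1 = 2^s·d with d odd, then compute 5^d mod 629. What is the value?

629 − 1 = 628 = 2^2 · 157, so d = 157.
5^1 ≡ 5 (mod 629)
5^2 ≡ 5^2 = 25 ≡ 25 (mod 629)
5^4 ≡ 25^2 = 625 ≡ 625 (mod 629)
5^8 ≡ 625^2 = 390625 ≡ 16 (mod 629)
5^16 ≡ 16^2 = 256 ≡ 256 (mod 629)
5^32 ≡ 256^2 = 65536 ≡ 120 (mod 629)
5^64 ≡ 120^2 = 14400 ≡ 562 (mod 629)
5^128 ≡ 562^2 = 315844 ≡ 86 (mod 629)
157 = 128 + 16 + 8 + 4 + 1 in binary powers of 2.
So 5^157 ≡ 86 · 256 · 16 · 625 · 5 ≡ 309 (mod 629).
Squaring chain: 309 → 502; never reaches −1, so base 5 is a Miller–Rabin witness that 629 is composite.

309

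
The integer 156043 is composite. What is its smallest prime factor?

156043 is odd.
Digit sum 19, not divisible by 3.
Ends in 3: not divisible by 5.
7: 156043 = 7·22291 + 6
11: 156043 = 11·14185 + 8
13: 156043 = 13·12003 + 4
17: 156043 = 17·9179

17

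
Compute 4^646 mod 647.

4^1 ≡ 4 (mod 647)
4^2 ≡ 4^2 = 16 ≡ 16 (mod 647)
4^4 ≡ 16^2 = 256 ≡ 256 (mod 647)
4^8 ≡ 256^2 = 65536 ≡ 189 (mod 647)
4^16 ≡ 189^2 = 35721 ≡ 136 (mod 647)
4^32 ≡ 136^2 = 18496 ≡ 380 (mod 647)
4^64 ≡ 380^2 = 144400 ≡ 119 (mod 647)
4^128 ≡ 119^2 = 14161 ≡ 574 (mod 647)
4^256 ≡ 574^2 = 329476 ≡ 153 (mod 647)
4^512 ≡ 153^2 = 23409 ≡ 117 (mod 647)
646 = 512 + 128 + 4 + 2 in binary powers of 2.
So 4^646 ≡ 117 · 574 · 256 · 16 ≡ 1 (mod 647).
Since the result is 1, base 4 gives no evidence that 647 is composite.

1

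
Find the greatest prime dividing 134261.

71

134261 = 31 · 4331
4331 = 61 · 71
71 is prime.
So 134261 = 31 · 61 · 71; the largest prime factor is 71.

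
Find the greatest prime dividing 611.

611 = 13 · 47
47 is prime.
So 611 = 13 · 47; the largest prime factor is 47.

47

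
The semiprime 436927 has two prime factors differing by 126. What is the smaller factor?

Since p = q + 126, we have 436927 = q(q + 126), so q² + 126q − 436927 = 0.
Discriminant: 126² + 4·436927 = 15876 + 1747708 = 1763584; √1763584 = 1328.
q = (−126 + 1328)/2 = 601, and p = q + 126 = 727.
Check: 601 · 727 = 436927.

601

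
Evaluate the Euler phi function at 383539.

349920

Factor: 383539 = 13 · 163 · 181.
φ(383539) = (13−1) · (163−1) · (181−1) = 12 · 162 · 180 = 349920.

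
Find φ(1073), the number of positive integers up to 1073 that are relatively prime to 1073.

Factor: 1073 = 29 · 37.
φ(1073) = (29−1) · (37−1) = 28 · 36 = 1008.

1008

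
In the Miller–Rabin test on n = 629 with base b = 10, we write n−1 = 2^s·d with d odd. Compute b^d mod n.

232

629 − 1 = 628 = 2^2 · 157, so d = 157.
10^1 ≡ 10 (mod 629)
10^2 ≡ 10^2 = 100 ≡ 100 (mod 629)
10^4 ≡ 100^2 = 10000 ≡ 565 (mod 629)
10^8 ≡ 565^2 = 319225 ≡ 322 (mod 629)
10^16 ≡ 322^2 = 103684 ≡ 528 (mod 629)
10^32 ≡ 528^2 = 278784 ≡ 137 (mod 629)
10^64 ≡ 137^2 = 18769 ≡ 528 (mod 629)
10^128 ≡ 528^2 = 278784 ≡ 137 (mod 629)
157 = 128 + 16 + 8 + 4 + 1 in binary powers of 2.
So 10^157 ≡ 137 · 528 · 322 · 565 · 10 ≡ 232 (mod 629).
Squaring chain: 232 → 359; never reaches −1, so base 10 is a Miller–Rabin witness that 629 is composite.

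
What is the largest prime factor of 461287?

461287 = 71 · 6497
6497 = 73 · 89
89 is prime.
So 461287 = 71 · 73 · 89; the largest prime factor is 89.

89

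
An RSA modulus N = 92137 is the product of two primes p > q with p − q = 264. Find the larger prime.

Since p = q + 264, we have 92137 = q(q + 264), so q² + 264q − 92137 = 0.
Discriminant: 264² + 4·92137 = 69696 + 368548 = 438244; √438244 = 662.
q = (−264 + 662)/2 = 199, and p = q + 264 = 463.
Check: 199 · 463 = 92137.

463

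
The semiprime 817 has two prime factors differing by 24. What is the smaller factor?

Since p = q + 24, we have 817 = q(q + 24), so q² + 24q − 817 = 0.
Discriminant: 24² + 4·817 = 576 + 3268 = 3844; √3844 = 62.
q = (−24 + 62)/2 = 19, and p = q + 24 = 43.
Check: 19 · 43 = 817.

19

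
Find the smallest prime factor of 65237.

89

65237 is odd.
Digit sum 23, not divisible by 3.
Ends in 7: not divisible by 5.
7: 65237 = 7·9319 + 4
11: 65237 = 11·5930 + 7
13: 65237 = 13·5018 + 3
17: 65237 = 17·3837 + 8
19: 65237 = 19·3433 + 10
23: 65237 = 23·2836 + 9
29: 65237 = 29·2249 + 16
31: 65237 = 31·2104 + 13
37: 65237 = 37·1763 + 6
41: 65237 = 41·1591 + 6
43: 65237 = 43·1517 + 6
47: 65237 = 47·1388 + 1
53: 65237 = 53·1230 + 47
59: 65237 = 59·1105 + 42
61: 65237 = 61·1069 + 28
67: 65237 = 67·973 + 46
71: 65237 = 71·918 + 59
73: 65237 = 73·893 + 48
79: 65237 = 79·825 + 62
83: 65237 = 83·785 + 82
89: 65237 = 89·733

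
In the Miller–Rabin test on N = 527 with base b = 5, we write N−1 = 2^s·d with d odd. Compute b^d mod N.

527 − 1 = 526 = 2^1 · 263, so d = 263.
5^1 ≡ 5 (mod 527)
5^2 ≡ 5^2 = 25 ≡ 25 (mod 527)
5^4 ≡ 25^2 = 625 ≡ 98 (mod 527)
5^8 ≡ 98^2 = 9604 ≡ 118 (mod 527)
5^16 ≡ 118^2 = 13924 ≡ 222 (mod 527)
5^32 ≡ 222^2 = 49284 ≡ 273 (mod 527)
5^64 ≡ 273^2 = 74529 ≡ 222 (mod 527)
5^128 ≡ 222^2 = 49284 ≡ 273 (mod 527)
5^256 ≡ 273^2 = 74529 ≡ 222 (mod 527)
263 = 256 + 4 + 2 + 1 in binary powers of 2.
So 5^263 ≡ 222 · 98 · 25 · 5 ≡ 180 (mod 527).
Squaring chain: 180; never reaches −1, so base 5 is a Miller–Rabin witness that 527 is composite.

180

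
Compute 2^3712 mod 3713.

1076

2^1 ≡ 2 (mod 3713)
2^2 ≡ 2^2 = 4 ≡ 4 (mod 3713)
2^4 ≡ 4^2 = 16 ≡ 16 (mod 3713)
2^8 ≡ 16^2 = 256 ≡ 256 (mod 3713)
2^16 ≡ 256^2 = 65536 ≡ 2415 (mod 3713)
2^32 ≡ 2415^2 = 5832225 ≡ 2815 (mod 3713)
2^64 ≡ 2815^2 = 7924225 ≡ 683 (mod 3713)
2^128 ≡ 683^2 = 466489 ≡ 2364 (mod 3713)
2^256 ≡ 2364^2 = 5588496 ≡ 431 (mod 3713)
2^512 ≡ 431^2 = 185761 ≡ 111 (mod 3713)
2^1024 ≡ 111^2 = 12321 ≡ 1182 (mod 3713)
2^2048 ≡ 1182^2 = 1397124 ≡ 1036 (mod 3713)
3712 = 2048 + 1024 + 512 + 128 in binary powers of 2.
So 2^3712 ≡ 1036 · 1182 · 111 · 2364 ≡ 1076 (mod 3713).
Since 1076 ≠ 1, base 2 is a Fermat witness: 3713 is composite.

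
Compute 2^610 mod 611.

101

2^1 ≡ 2 (mod 611)
2^2 ≡ 2^2 = 4 ≡ 4 (mod 611)
2^4 ≡ 4^2 = 16 ≡ 16 (mod 611)
2^8 ≡ 16^2 = 256 ≡ 256 (mod 611)
2^16 ≡ 256^2 = 65536 ≡ 159 (mod 611)
2^32 ≡ 159^2 = 25281 ≡ 230 (mod 611)
2^64 ≡ 230^2 = 52900 ≡ 354 (mod 611)
2^128 ≡ 354^2 = 125316 ≡ 61 (mod 611)
2^256 ≡ 61^2 = 3721 ≡ 55 (mod 611)
2^512 ≡ 55^2 = 3025 ≡ 581 (mod 611)
610 = 512 + 64 + 32 + 2 in binary powers of 2.
So 2^610 ≡ 581 · 354 · 230 · 4 ≡ 101 (mod 611).
Since 101 ≠ 1, base 2 is a Fermat witness: 611 is composite.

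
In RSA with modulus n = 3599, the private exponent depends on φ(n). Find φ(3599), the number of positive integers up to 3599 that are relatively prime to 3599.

3480

Factor: 3599 = 59 · 61.
φ(3599) = (59−1) · (61−1) = 58 · 60 = 3480.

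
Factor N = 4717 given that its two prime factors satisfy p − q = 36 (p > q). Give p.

89

Since p = q + 36, we have 4717 = q(q + 36), so q² + 36q − 4717 = 0.
Discriminant: 36² + 4·4717 = 1296 + 18868 = 20164; √20164 = 142.
q = (−36 + 142)/2 = 53, and p = q + 36 = 89.
Check: 53 · 89 = 4717.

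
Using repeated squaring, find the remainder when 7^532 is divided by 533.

113

7^1 ≡ 7 (mod 533)
7^2 ≡ 7^2 = 49 ≡ 49 (mod 533)
7^4 ≡ 49^2 = 2401 ≡ 269 (mod 533)
7^8 ≡ 269^2 = 72361 ≡ 406 (mod 533)
7^16 ≡ 406^2 = 164836 ≡ 139 (mod 533)
7^32 ≡ 139^2 = 19321 ≡ 133 (mod 533)
7^64 ≡ 133^2 = 17689 ≡ 100 (mod 533)
7^128 ≡ 100^2 = 10000 ≡ 406 (mod 533)
7^256 ≡ 406^2 = 164836 ≡ 139 (mod 533)
7^512 ≡ 139^2 = 19321 ≡ 133 (mod 533)
532 = 512 + 16 + 4 in binary powers of 2.
So 7^532 ≡ 133 · 139 · 269 ≡ 113 (mod 533).
Since 113 ≠ 1, base 7 is a Fermat witness: 533 is composite.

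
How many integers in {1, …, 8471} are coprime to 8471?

Factor: 8471 = 43 · 197.
φ(8471) = (43−1) · (197−1) = 42 · 196 = 8232.

8232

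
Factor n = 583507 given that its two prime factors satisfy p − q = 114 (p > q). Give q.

Since p = q + 114, we have 583507 = q(q + 114), so q² + 114q − 583507 = 0.
Discriminant: 114² + 4·583507 = 12996 + 2334028 = 2347024; √2347024 = 1532.
q = (−114 + 1532)/2 = 709, and p = q + 114 = 823.
Check: 709 · 823 = 583507.

709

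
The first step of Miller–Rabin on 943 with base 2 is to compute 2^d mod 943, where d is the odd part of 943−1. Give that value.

121

943 − 1 = 942 = 2^1 · 471, so d = 471.
2^1 ≡ 2 (mod 943)
2^2 ≡ 2^2 = 4 ≡ 4 (mod 943)
2^4 ≡ 4^2 = 16 ≡ 16 (mod 943)
2^8 ≡ 16^2 = 256 ≡ 256 (mod 943)
2^16 ≡ 256^2 = 65536 ≡ 469 (mod 943)
2^32 ≡ 469^2 = 219961 ≡ 242 (mod 943)
2^64 ≡ 242^2 = 58564 ≡ 98 (mod 943)
2^128 ≡ 98^2 = 9604 ≡ 174 (mod 943)
2^256 ≡ 174^2 = 30276 ≡ 100 (mod 943)
471 = 256 + 128 + 64 + 16 + 4 + 2 + 1 in binary powers of 2.
So 2^471 ≡ 100 · 174 · 98 · 469 · 16 · 4 · 2 ≡ 121 (mod 943).
Squaring chain: 121; never reaches −1, so base 2 is a Miller–Rabin witness that 943 is composite.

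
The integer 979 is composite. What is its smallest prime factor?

979 is odd.
Digit sum 25, not divisible by 3.
Ends in 9: not divisible by 5.
7: 979 = 7·139 + 6
11: 979 = 11·89

11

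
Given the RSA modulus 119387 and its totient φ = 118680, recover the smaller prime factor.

277

φ(n) = (p−1)(q−1) = n − (p+q) + 1, so p + q = 119387 − 118680 + 1 = 708.
p and q are the roots of t² − 708t + 119387 = 0.
Discriminant: 708² − 4·119387 = 501264 − 477548 = 23716; √23716 = 154.
q = (708 − 154)/2 = 277, p = (708 + 154)/2 = 431.
Check: 277 · 431 = 119387.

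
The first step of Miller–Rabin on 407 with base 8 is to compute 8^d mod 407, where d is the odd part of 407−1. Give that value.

407 − 1 = 406 = 2^1 · 203, so d = 203.
8^1 ≡ 8 (mod 407)
8^2 ≡ 8^2 = 64 ≡ 64 (mod 407)
8^4 ≡ 64^2 = 4096 ≡ 26 (mod 407)
8^8 ≡ 26^2 = 676 ≡ 269 (mod 407)
8^16 ≡ 269^2 = 72361 ≡ 322 (mod 407)
8^32 ≡ 322^2 = 103684 ≡ 306 (mod 407)
8^64 ≡ 306^2 = 93636 ≡ 26 (mod 407)
8^128 ≡ 26^2 = 676 ≡ 269 (mod 407)
203 = 128 + 64 + 8 + 2 + 1 in binary powers of 2.
So 8^203 ≡ 269 · 26 · 269 · 64 · 8 ≡ 347 (mod 407).
Squaring chain: 347; never reaches −1, so base 8 is a Miller–Rabin witness that 407 is composite.

347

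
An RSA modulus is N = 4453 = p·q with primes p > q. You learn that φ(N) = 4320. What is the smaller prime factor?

61

φ(n) = (p−1)(q−1) = n − (p+q) + 1, so p + q = 4453 − 4320 + 1 = 134.
p and q are the roots of t² − 134t + 4453 = 0.
Discriminant: 134² − 4·4453 = 17956 − 17812 = 144; √144 = 12.
q = (134 − 12)/2 = 61, p = (134 + 12)/2 = 73.
Check: 61 · 73 = 4453.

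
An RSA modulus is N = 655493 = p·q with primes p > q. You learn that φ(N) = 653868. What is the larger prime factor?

887

φ(n) = (p−1)(q−1) = n − (p+q) + 1, so p + q = 655493 − 653868 + 1 = 1626.
p and q are the roots of t² − 1626t + 655493 = 0.
Discriminant: 1626² − 4·655493 = 2643876 − 2621972 = 21904; √21904 = 148.
q = (1626 − 148)/2 = 739, p = (1626 + 148)/2 = 887.
Check: 739 · 887 = 655493.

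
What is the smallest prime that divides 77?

77 is odd.
Digit sum 14, not divisible by 3.
Ends in 7: not divisible by 5.
7: 77 = 7·11

7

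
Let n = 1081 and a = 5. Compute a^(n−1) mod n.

968

5^1 ≡ 5 (mod 1081)
5^2 ≡ 5^2 = 25 ≡ 25 (mod 1081)
5^4 ≡ 25^2 = 625 ≡ 625 (mod 1081)
5^8 ≡ 625^2 = 390625 ≡ 384 (mod 1081)
5^16 ≡ 384^2 = 147456 ≡ 440 (mod 1081)
5^32 ≡ 440^2 = 193600 ≡ 101 (mod 1081)
5^64 ≡ 101^2 = 10201 ≡ 472 (mod 1081)
5^128 ≡ 472^2 = 222784 ≡ 98 (mod 1081)
5^256 ≡ 98^2 = 9604 ≡ 956 (mod 1081)
5^512 ≡ 956^2 = 913936 ≡ 491 (mod 1081)
5^1024 ≡ 491^2 = 241081 ≡ 18 (mod 1081)
1080 = 1024 + 32 + 16 + 8 in binary powers of 2.
So 5^1080 ≡ 18 · 101 · 440 · 384 ≡ 968 (mod 1081).
Since 968 ≠ 1, base 5 is a Fermat witness: 1081 is composite.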